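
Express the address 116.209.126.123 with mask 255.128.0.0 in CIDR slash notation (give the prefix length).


Binary: 11111111.10000000.00000000.00000000
Count leading 1s
Prefix: /9


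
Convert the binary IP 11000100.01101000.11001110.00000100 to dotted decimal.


11000100 = 196
01101000 = 104
11001110 = 206
00000100 = 4
IP: 196.104.206.4


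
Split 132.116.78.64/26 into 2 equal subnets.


New prefix = 26 + 1 = 27
Each subnet has 32 addresses
  132.116.78.64/27
  132.116.78.96/27
Subnets: 132.116.78.64/27, 132.116.78.96/27


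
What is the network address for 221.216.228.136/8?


IP:   11011101.11011000.11100100.10001000
Mask: 11111111.00000000.00000000.00000000
AND operation:
Net:  11011101.00000000.00000000.00000000
Network: 221.0.0.0/8


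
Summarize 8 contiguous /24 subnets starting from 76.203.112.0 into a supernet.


Original prefix: /24
Number of subnets: 8 = 2^3
New prefix = 24 - 3 = 21
Supernet: 76.203.112.0/21


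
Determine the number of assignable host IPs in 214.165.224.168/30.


Host bits = 32 - 30 = 2
Total addresses = 2^2 = 4
Usable = total - 2 (network and broadcast)
Usable hosts: 2


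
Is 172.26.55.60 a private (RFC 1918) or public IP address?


RFC 1918 private ranges:
  10.0.0.0/8 (10.0.0.0 - 10.255.255.255)
  172.16.0.0/12 (172.16.0.0 - 172.31.255.255)
  192.168.0.0/16 (192.168.0.0 - 192.168.255.255)
Private (in 172.16.0.0/12)


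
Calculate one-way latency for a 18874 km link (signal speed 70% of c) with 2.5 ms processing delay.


Speed = 0.7 * 3e5 km/s = 210000 km/s
Propagation delay = 18874 / 210000 = 0.0899 s = 89.8762 ms
Processing delay = 2.5 ms
Total one-way latency = 92.3762 ms


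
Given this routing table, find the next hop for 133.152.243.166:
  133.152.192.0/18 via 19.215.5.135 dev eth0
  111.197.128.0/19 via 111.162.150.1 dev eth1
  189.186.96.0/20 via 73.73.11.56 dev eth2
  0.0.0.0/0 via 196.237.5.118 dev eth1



Longest prefix match for 133.152.243.166:
  /18 133.152.192.0: MATCH
  /19 111.197.128.0: no
  /20 189.186.96.0: no
  /0 0.0.0.0: MATCH
Selected: next-hop 19.215.5.135 via eth0 (matched /18)


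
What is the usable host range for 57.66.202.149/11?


Network: 57.64.0.0
Broadcast: 57.95.255.255
First usable = network + 1
Last usable = broadcast - 1
Range: 57.64.0.1 to 57.95.255.254


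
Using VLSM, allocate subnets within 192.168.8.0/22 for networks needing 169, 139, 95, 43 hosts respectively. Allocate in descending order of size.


169 hosts -> /24 (254 usable): 192.168.8.0/24
139 hosts -> /24 (254 usable): 192.168.9.0/24
95 hosts -> /25 (126 usable): 192.168.10.0/25
43 hosts -> /26 (62 usable): 192.168.10.128/26
Allocation: 192.168.8.0/24 (169 hosts, 254 usable); 192.168.9.0/24 (139 hosts, 254 usable); 192.168.10.0/25 (95 hosts, 126 usable); 192.168.10.128/26 (43 hosts, 62 usable)


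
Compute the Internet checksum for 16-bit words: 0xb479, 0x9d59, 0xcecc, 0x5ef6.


Sum all words (with carry folding):
+ 0xb479 = 0xb479
+ 0x9d59 = 0x51d3
+ 0xcecc = 0x20a0
+ 0x5ef6 = 0x7f96
One's complement: ~0x7f96
Checksum = 0x8069


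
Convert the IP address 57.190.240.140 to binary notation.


57 = 00111001
190 = 10111110
240 = 11110000
140 = 10001100
Binary: 00111001.10111110.11110000.10001100


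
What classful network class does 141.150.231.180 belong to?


First octet: 141
Binary: 10001101
10xxxxxx -> Class B (128-191)
Class B, default mask 255.255.0.0 (/16)


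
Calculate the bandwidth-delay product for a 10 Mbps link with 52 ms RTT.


BDP = bandwidth * RTT
= 10 Mbps * 52 ms
= 10 * 1e6 * 52 / 1000 bits
= 520000 bits
= 65000 bytes
= 63.4766 KB
BDP = 520000 bits (65000 bytes)


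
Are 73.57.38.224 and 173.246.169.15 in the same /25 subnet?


Mask: 255.255.255.128
73.57.38.224 AND mask = 73.57.38.128
173.246.169.15 AND mask = 173.246.169.0
No, different subnets (73.57.38.128 vs 173.246.169.0)


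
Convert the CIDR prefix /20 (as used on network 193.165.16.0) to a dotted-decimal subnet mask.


/20 means 20 network bits, 12 host bits
Binary: 11111111111111111111000000000000
Mask: 255.255.240.0


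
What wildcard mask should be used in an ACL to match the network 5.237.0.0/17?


Subnet mask: 255.255.128.0
Wildcard = 255.255.255.255 - subnet mask
255 - 255 = 0
255 - 255 = 0
255 - 128 = 127
255 - 0 = 255
Wildcard: 0.0.127.255


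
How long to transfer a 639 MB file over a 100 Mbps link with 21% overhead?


Effective throughput = 100 * (1 - 21/100) = 79 Mbps
File size in Mb = 639 * 8 = 5112 Mb
Time = 5112 / 79
Time = 64.7089 seconds


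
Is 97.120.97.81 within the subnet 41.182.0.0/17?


Subnet network: 41.182.0.0
Test IP AND mask: 97.120.0.0
No, 97.120.97.81 is not in 41.182.0.0/17


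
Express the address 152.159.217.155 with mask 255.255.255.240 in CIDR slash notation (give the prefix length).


Binary: 11111111.11111111.11111111.11110000
Count leading 1s
Prefix: /28


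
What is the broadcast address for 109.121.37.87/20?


Network: 109.121.32.0/20
Host bits = 12
Set all host bits to 1:
Broadcast: 109.121.47.255


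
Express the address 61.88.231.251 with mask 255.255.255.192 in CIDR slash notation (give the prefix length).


Binary: 11111111.11111111.11111111.11000000
Count leading 1s
Prefix: /26


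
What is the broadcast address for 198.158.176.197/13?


Network: 198.152.0.0/13
Host bits = 19
Set all host bits to 1:
Broadcast: 198.159.255.255


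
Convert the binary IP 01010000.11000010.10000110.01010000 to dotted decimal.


01010000 = 80
11000010 = 194
10000110 = 134
01010000 = 80
IP: 80.194.134.80


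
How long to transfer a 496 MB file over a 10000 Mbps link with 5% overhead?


Effective throughput = 10000 * (1 - 5/100) = 9500 Mbps
File size in Mb = 496 * 8 = 3968 Mb
Time = 3968 / 9500
Time = 0.4177 seconds


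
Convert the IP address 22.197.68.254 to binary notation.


22 = 00010110
197 = 11000101
68 = 01000100
254 = 11111110
Binary: 00010110.11000101.01000100.11111110


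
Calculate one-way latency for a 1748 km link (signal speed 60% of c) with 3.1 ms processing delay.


Speed = 0.6 * 3e5 km/s = 180000 km/s
Propagation delay = 1748 / 180000 = 0.0097 s = 9.7111 ms
Processing delay = 3.1 ms
Total one-way latency = 12.8111 ms


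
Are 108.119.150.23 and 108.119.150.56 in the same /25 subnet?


Mask: 255.255.255.128
108.119.150.23 AND mask = 108.119.150.0
108.119.150.56 AND mask = 108.119.150.0
Yes, same subnet (108.119.150.0)


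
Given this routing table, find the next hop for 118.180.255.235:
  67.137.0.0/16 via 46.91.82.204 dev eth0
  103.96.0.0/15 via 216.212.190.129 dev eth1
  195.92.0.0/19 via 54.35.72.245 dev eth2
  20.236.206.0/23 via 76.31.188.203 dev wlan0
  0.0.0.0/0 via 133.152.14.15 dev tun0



Longest prefix match for 118.180.255.235:
  /16 67.137.0.0: no
  /15 103.96.0.0: no
  /19 195.92.0.0: no
  /23 20.236.206.0: no
  /0 0.0.0.0: MATCH
Selected: next-hop 133.152.14.15 via tun0 (matched /0)


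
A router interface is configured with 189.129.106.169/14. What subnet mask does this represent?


/14 means 14 network bits, 18 host bits
Binary: 11111111111111000000000000000000
Mask: 255.252.0.0


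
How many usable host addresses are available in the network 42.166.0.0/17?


Host bits = 32 - 17 = 15
Total addresses = 2^15 = 32768
Usable = total - 2 (network and broadcast)
Usable hosts: 32766


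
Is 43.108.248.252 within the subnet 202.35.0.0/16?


Subnet network: 202.35.0.0
Test IP AND mask: 43.108.0.0
No, 43.108.248.252 is not in 202.35.0.0/16


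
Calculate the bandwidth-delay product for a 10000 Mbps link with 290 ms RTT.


BDP = bandwidth * RTT
= 10000 Mbps * 290 ms
= 10000 * 1e6 * 290 / 1000 bits
= 2900000000 bits
= 362500000 bytes
= 354003.9062 KB
BDP = 2900000000 bits (362500000 bytes)


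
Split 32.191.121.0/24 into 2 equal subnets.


New prefix = 24 + 1 = 25
Each subnet has 128 addresses
  32.191.121.0/25
  32.191.121.128/25
Subnets: 32.191.121.0/25, 32.191.121.128/25


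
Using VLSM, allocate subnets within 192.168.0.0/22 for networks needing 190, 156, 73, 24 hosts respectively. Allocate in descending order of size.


190 hosts -> /24 (254 usable): 192.168.0.0/24
156 hosts -> /24 (254 usable): 192.168.1.0/24
73 hosts -> /25 (126 usable): 192.168.2.0/25
24 hosts -> /27 (30 usable): 192.168.2.128/27
Allocation: 192.168.0.0/24 (190 hosts, 254 usable); 192.168.1.0/24 (156 hosts, 254 usable); 192.168.2.0/25 (73 hosts, 126 usable); 192.168.2.128/27 (24 hosts, 30 usable)


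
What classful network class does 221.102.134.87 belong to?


First octet: 221
Binary: 11011101
110xxxxx -> Class C (192-223)
Class C, default mask 255.255.255.0 (/24)


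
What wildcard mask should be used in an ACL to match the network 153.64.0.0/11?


Subnet mask: 255.224.0.0
Wildcard = 255.255.255.255 - subnet mask
255 - 255 = 0
255 - 224 = 31
255 - 0 = 255
255 - 0 = 255
Wildcard: 0.31.255.255


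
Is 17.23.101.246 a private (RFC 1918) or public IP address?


RFC 1918 private ranges:
  10.0.0.0/8 (10.0.0.0 - 10.255.255.255)
  172.16.0.0/12 (172.16.0.0 - 172.31.255.255)
  192.168.0.0/16 (192.168.0.0 - 192.168.255.255)
Public (not in any RFC 1918 range)


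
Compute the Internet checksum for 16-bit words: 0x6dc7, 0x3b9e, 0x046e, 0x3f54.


Sum all words (with carry folding):
+ 0x6dc7 = 0x6dc7
+ 0x3b9e = 0xa965
+ 0x046e = 0xadd3
+ 0x3f54 = 0xed27
One's complement: ~0xed27
Checksum = 0x12d8


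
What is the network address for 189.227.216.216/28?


IP:   10111101.11100011.11011000.11011000
Mask: 11111111.11111111.11111111.11110000
AND operation:
Net:  10111101.11100011.11011000.11010000
Network: 189.227.216.208/28


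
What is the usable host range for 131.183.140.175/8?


Network: 131.0.0.0
Broadcast: 131.255.255.255
First usable = network + 1
Last usable = broadcast - 1
Range: 131.0.0.1 to 131.255.255.254


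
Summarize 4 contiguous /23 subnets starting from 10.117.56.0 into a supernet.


Original prefix: /23
Number of subnets: 4 = 2^2
New prefix = 23 - 2 = 21
Supernet: 10.117.56.0/21


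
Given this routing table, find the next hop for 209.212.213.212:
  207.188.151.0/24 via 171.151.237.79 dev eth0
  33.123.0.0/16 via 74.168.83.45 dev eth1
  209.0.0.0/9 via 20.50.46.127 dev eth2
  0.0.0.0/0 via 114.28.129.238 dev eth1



Longest prefix match for 209.212.213.212:
  /24 207.188.151.0: no
  /16 33.123.0.0: no
  /9 209.0.0.0: no
  /0 0.0.0.0: MATCH
Selected: next-hop 114.28.129.238 via eth1 (matched /0)


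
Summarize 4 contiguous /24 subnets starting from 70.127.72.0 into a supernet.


Original prefix: /24
Number of subnets: 4 = 2^2
New prefix = 24 - 2 = 22
Supernet: 70.127.72.0/22


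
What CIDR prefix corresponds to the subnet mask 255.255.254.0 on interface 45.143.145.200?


Binary: 11111111.11111111.11111110.00000000
Count leading 1s
Prefix: /23


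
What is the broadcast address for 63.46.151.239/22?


Network: 63.46.148.0/22
Host bits = 10
Set all host bits to 1:
Broadcast: 63.46.151.255


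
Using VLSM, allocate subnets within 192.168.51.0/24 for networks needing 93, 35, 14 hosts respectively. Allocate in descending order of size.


93 hosts -> /25 (126 usable): 192.168.51.0/25
35 hosts -> /26 (62 usable): 192.168.51.128/26
14 hosts -> /28 (14 usable): 192.168.51.192/28
Allocation: 192.168.51.0/25 (93 hosts, 126 usable); 192.168.51.128/26 (35 hosts, 62 usable); 192.168.51.192/28 (14 hosts, 14 usable)


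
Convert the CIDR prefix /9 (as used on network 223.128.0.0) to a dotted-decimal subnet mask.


/9 means 9 network bits, 23 host bits
Binary: 11111111100000000000000000000000
Mask: 255.128.0.0


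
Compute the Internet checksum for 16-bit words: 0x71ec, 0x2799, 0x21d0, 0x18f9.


Sum all words (with carry folding):
+ 0x71ec = 0x71ec
+ 0x2799 = 0x9985
+ 0x21d0 = 0xbb55
+ 0x18f9 = 0xd44e
One's complement: ~0xd44e
Checksum = 0x2bb1


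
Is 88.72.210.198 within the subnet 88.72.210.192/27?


Subnet network: 88.72.210.192
Test IP AND mask: 88.72.210.192
Yes, 88.72.210.198 is in 88.72.210.192/27


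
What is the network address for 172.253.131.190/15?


IP:   10101100.11111101.10000011.10111110
Mask: 11111111.11111110.00000000.00000000
AND operation:
Net:  10101100.11111100.00000000.00000000
Network: 172.252.0.0/15


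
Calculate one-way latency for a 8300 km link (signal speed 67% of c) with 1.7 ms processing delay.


Speed = 0.67 * 3e5 km/s = 201000 km/s
Propagation delay = 8300 / 201000 = 0.0413 s = 41.2935 ms
Processing delay = 1.7 ms
Total one-way latency = 42.9935 ms


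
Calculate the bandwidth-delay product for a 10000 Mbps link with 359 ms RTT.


BDP = bandwidth * RTT
= 10000 Mbps * 359 ms
= 10000 * 1e6 * 359 / 1000 bits
= 3590000000 bits
= 448750000 bytes
= 438232.4219 KB
BDP = 3590000000 bits (448750000 bytes)


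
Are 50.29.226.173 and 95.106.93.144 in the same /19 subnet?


Mask: 255.255.224.0
50.29.226.173 AND mask = 50.29.224.0
95.106.93.144 AND mask = 95.106.64.0
No, different subnets (50.29.224.0 vs 95.106.64.0)


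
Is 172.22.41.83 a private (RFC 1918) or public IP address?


RFC 1918 private ranges:
  10.0.0.0/8 (10.0.0.0 - 10.255.255.255)
  172.16.0.0/12 (172.16.0.0 - 172.31.255.255)
  192.168.0.0/16 (192.168.0.0 - 192.168.255.255)
Private (in 172.16.0.0/12)


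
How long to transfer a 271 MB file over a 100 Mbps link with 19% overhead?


Effective throughput = 100 * (1 - 19/100) = 81 Mbps
File size in Mb = 271 * 8 = 2168 Mb
Time = 2168 / 81
Time = 26.7654 seconds


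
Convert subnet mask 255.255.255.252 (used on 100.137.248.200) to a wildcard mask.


Subnet mask: 255.255.255.252
Wildcard = 255.255.255.255 - subnet mask
255 - 255 = 0
255 - 255 = 0
255 - 255 = 0
255 - 252 = 3
Wildcard: 0.0.0.3


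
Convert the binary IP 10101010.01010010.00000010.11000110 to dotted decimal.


10101010 = 170
01010010 = 82
00000010 = 2
11000110 = 198
IP: 170.82.2.198


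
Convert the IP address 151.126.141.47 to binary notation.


151 = 10010111
126 = 01111110
141 = 10001101
47 = 00101111
Binary: 10010111.01111110.10001101.00101111


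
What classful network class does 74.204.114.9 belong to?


First octet: 74
Binary: 01001010
0xxxxxxx -> Class A (1-126)
Class A, default mask 255.0.0.0 (/8)


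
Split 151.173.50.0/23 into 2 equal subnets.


New prefix = 23 + 1 = 24
Each subnet has 256 addresses
  151.173.50.0/24
  151.173.51.0/24
Subnets: 151.173.50.0/24, 151.173.51.0/24


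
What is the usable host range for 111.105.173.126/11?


Network: 111.96.0.0
Broadcast: 111.127.255.255
First usable = network + 1
Last usable = broadcast - 1
Range: 111.96.0.1 to 111.127.255.254


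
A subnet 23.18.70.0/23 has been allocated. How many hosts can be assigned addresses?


Host bits = 32 - 23 = 9
Total addresses = 2^9 = 512
Usable = total - 2 (network and broadcast)
Usable hosts: 510


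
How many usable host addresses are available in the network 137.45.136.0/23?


Host bits = 32 - 23 = 9
Total addresses = 2^9 = 512
Usable = total - 2 (network and broadcast)
Usable hosts: 510


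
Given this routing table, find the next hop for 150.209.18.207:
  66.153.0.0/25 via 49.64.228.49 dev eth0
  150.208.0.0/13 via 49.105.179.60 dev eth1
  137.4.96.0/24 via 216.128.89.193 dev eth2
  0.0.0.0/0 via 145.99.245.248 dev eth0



Longest prefix match for 150.209.18.207:
  /25 66.153.0.0: no
  /13 150.208.0.0: MATCH
  /24 137.4.96.0: no
  /0 0.0.0.0: MATCH
Selected: next-hop 49.105.179.60 via eth1 (matched /13)


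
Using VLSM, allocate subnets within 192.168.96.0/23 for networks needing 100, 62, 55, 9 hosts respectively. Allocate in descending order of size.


100 hosts -> /25 (126 usable): 192.168.96.0/25
62 hosts -> /26 (62 usable): 192.168.96.128/26
55 hosts -> /26 (62 usable): 192.168.96.192/26
9 hosts -> /28 (14 usable): 192.168.97.0/28
Allocation: 192.168.96.0/25 (100 hosts, 126 usable); 192.168.96.128/26 (62 hosts, 62 usable); 192.168.96.192/26 (55 hosts, 62 usable); 192.168.97.0/28 (9 hosts, 14 usable)


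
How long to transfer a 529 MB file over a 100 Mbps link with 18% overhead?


Effective throughput = 100 * (1 - 18/100) = 82 Mbps
File size in Mb = 529 * 8 = 4232 Mb
Time = 4232 / 82
Time = 51.6098 seconds


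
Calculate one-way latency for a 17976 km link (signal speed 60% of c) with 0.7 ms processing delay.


Speed = 0.6 * 3e5 km/s = 180000 km/s
Propagation delay = 17976 / 180000 = 0.0999 s = 99.8667 ms
Processing delay = 0.7 ms
Total one-way latency = 100.5667 ms


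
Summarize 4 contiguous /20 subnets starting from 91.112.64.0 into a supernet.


Original prefix: /20
Number of subnets: 4 = 2^2
New prefix = 20 - 2 = 18
Supernet: 91.112.64.0/18


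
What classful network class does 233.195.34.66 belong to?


First octet: 233
Binary: 11101001
1110xxxx -> Class D (224-239)
Class D (multicast), default mask N/A


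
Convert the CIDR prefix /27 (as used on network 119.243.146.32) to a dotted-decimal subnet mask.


/27 means 27 network bits, 5 host bits
Binary: 11111111111111111111111111100000
Mask: 255.255.255.224


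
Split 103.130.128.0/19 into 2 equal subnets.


New prefix = 19 + 1 = 20
Each subnet has 4096 addresses
  103.130.128.0/20
  103.130.144.0/20
Subnets: 103.130.128.0/20, 103.130.144.0/20


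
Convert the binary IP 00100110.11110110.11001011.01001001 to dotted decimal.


00100110 = 38
11110110 = 246
11001011 = 203
01001001 = 73
IP: 38.246.203.73


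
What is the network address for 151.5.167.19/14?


IP:   10010111.00000101.10100111.00010011
Mask: 11111111.11111100.00000000.00000000
AND operation:
Net:  10010111.00000100.00000000.00000000
Network: 151.4.0.0/14


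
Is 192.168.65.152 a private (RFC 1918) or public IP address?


RFC 1918 private ranges:
  10.0.0.0/8 (10.0.0.0 - 10.255.255.255)
  172.16.0.0/12 (172.16.0.0 - 172.31.255.255)
  192.168.0.0/16 (192.168.0.0 - 192.168.255.255)
Private (in 192.168.0.0/16)


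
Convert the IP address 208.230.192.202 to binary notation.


208 = 11010000
230 = 11100110
192 = 11000000
202 = 11001010
Binary: 11010000.11100110.11000000.11001010


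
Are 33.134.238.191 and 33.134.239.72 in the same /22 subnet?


Mask: 255.255.252.0
33.134.238.191 AND mask = 33.134.236.0
33.134.239.72 AND mask = 33.134.236.0
Yes, same subnet (33.134.236.0)


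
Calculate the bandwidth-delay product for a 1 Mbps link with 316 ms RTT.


BDP = bandwidth * RTT
= 1 Mbps * 316 ms
= 1 * 1e6 * 316 / 1000 bits
= 316000 bits
= 39500 bytes
= 38.5742 KB
BDP = 316000 bits (39500 bytes)


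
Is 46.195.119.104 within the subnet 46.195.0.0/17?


Subnet network: 46.195.0.0
Test IP AND mask: 46.195.0.0
Yes, 46.195.119.104 is in 46.195.0.0/17


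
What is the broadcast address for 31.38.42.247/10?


Network: 31.0.0.0/10
Host bits = 22
Set all host bits to 1:
Broadcast: 31.63.255.255


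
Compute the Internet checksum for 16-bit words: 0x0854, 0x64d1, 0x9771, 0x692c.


Sum all words (with carry folding):
+ 0x0854 = 0x0854
+ 0x64d1 = 0x6d25
+ 0x9771 = 0x0497
+ 0x692c = 0x6dc3
One's complement: ~0x6dc3
Checksum = 0x923c


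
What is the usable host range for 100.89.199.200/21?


Network: 100.89.192.0
Broadcast: 100.89.199.255
First usable = network + 1
Last usable = broadcast - 1
Range: 100.89.192.1 to 100.89.199.254


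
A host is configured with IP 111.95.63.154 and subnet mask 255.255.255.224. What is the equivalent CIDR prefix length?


Binary: 11111111.11111111.11111111.11100000
Count leading 1s
Prefix: /27


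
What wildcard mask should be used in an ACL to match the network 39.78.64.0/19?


Subnet mask: 255.255.224.0
Wildcard = 255.255.255.255 - subnet mask
255 - 255 = 0
255 - 255 = 0
255 - 224 = 31
255 - 0 = 255
Wildcard: 0.0.31.255


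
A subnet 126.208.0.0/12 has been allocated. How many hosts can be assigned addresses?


Host bits = 32 - 12 = 20
Total addresses = 2^20 = 1048576
Usable = total - 2 (network and broadcast)
Usable hosts: 1048574


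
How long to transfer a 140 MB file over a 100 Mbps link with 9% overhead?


Effective throughput = 100 * (1 - 9/100) = 91 Mbps
File size in Mb = 140 * 8 = 1120 Mb
Time = 1120 / 91
Time = 12.3077 seconds


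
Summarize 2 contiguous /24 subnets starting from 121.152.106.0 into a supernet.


Original prefix: /24
Number of subnets: 2 = 2^1
New prefix = 24 - 1 = 23
Supernet: 121.152.106.0/23


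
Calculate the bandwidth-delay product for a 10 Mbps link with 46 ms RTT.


BDP = bandwidth * RTT
= 10 Mbps * 46 ms
= 10 * 1e6 * 46 / 1000 bits
= 460000 bits
= 57500 bytes
= 56.1523 KB
BDP = 460000 bits (57500 bytes)


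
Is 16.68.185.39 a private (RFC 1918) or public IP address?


RFC 1918 private ranges:
  10.0.0.0/8 (10.0.0.0 - 10.255.255.255)
  172.16.0.0/12 (172.16.0.0 - 172.31.255.255)
  192.168.0.0/16 (192.168.0.0 - 192.168.255.255)
Public (not in any RFC 1918 range)


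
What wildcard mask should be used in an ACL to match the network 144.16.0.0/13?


Subnet mask: 255.248.0.0
Wildcard = 255.255.255.255 - subnet mask
255 - 255 = 0
255 - 248 = 7
255 - 0 = 255
255 - 0 = 255
Wildcard: 0.7.255.255


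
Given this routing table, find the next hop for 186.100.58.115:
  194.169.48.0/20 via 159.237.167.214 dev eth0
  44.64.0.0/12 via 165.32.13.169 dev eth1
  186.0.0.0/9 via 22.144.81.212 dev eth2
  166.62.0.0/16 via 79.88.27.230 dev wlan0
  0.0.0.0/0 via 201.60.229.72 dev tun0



Longest prefix match for 186.100.58.115:
  /20 194.169.48.0: no
  /12 44.64.0.0: no
  /9 186.0.0.0: MATCH
  /16 166.62.0.0: no
  /0 0.0.0.0: MATCH
Selected: next-hop 22.144.81.212 via eth2 (matched /9)


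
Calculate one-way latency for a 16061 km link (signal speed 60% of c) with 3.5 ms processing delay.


Speed = 0.6 * 3e5 km/s = 180000 km/s
Propagation delay = 16061 / 180000 = 0.0892 s = 89.2278 ms
Processing delay = 3.5 ms
Total one-way latency = 92.7278 ms


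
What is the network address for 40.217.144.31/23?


IP:   00101000.11011001.10010000.00011111
Mask: 11111111.11111111.11111110.00000000
AND operation:
Net:  00101000.11011001.10010000.00000000
Network: 40.217.144.0/23


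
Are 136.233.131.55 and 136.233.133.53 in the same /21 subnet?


Mask: 255.255.248.0
136.233.131.55 AND mask = 136.233.128.0
136.233.133.53 AND mask = 136.233.128.0
Yes, same subnet (136.233.128.0)


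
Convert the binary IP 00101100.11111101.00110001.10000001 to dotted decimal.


00101100 = 44
11111101 = 253
00110001 = 49
10000001 = 129
IP: 44.253.49.129


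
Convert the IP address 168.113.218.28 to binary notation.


168 = 10101000
113 = 01110001
218 = 11011010
28 = 00011100
Binary: 10101000.01110001.11011010.00011100


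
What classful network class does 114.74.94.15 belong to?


First octet: 114
Binary: 01110010
0xxxxxxx -> Class A (1-126)
Class A, default mask 255.0.0.0 (/8)


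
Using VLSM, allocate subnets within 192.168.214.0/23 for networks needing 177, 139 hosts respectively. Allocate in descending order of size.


177 hosts -> /24 (254 usable): 192.168.214.0/24
139 hosts -> /24 (254 usable): 192.168.215.0/24
Allocation: 192.168.214.0/24 (177 hosts, 254 usable); 192.168.215.0/24 (139 hosts, 254 usable)


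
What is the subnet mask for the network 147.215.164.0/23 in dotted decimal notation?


/23 means 23 network bits, 9 host bits
Binary: 11111111111111111111111000000000
Mask: 255.255.254.0


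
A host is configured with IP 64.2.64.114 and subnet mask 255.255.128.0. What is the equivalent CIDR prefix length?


Binary: 11111111.11111111.10000000.00000000
Count leading 1s
Prefix: /17


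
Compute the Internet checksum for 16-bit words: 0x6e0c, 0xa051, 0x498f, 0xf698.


Sum all words (with carry folding):
+ 0x6e0c = 0x6e0c
+ 0xa051 = 0x0e5e
+ 0x498f = 0x57ed
+ 0xf698 = 0x4e86
One's complement: ~0x4e86
Checksum = 0xb179


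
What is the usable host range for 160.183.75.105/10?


Network: 160.128.0.0
Broadcast: 160.191.255.255
First usable = network + 1
Last usable = broadcast - 1
Range: 160.128.0.1 to 160.191.255.254


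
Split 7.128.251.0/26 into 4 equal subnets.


New prefix = 26 + 2 = 28
Each subnet has 16 addresses
  7.128.251.0/28
  7.128.251.16/28
  7.128.251.32/28
  7.128.251.48/28
Subnets: 7.128.251.0/28, 7.128.251.16/28, 7.128.251.32/28, 7.128.251.48/28


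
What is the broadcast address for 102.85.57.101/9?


Network: 102.0.0.0/9
Host bits = 23
Set all host bits to 1:
Broadcast: 102.127.255.255


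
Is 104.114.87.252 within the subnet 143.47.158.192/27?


Subnet network: 143.47.158.192
Test IP AND mask: 104.114.87.224
No, 104.114.87.252 is not in 143.47.158.192/27


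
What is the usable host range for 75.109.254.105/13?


Network: 75.104.0.0
Broadcast: 75.111.255.255
First usable = network + 1
Last usable = broadcast - 1
Range: 75.104.0.1 to 75.111.255.254


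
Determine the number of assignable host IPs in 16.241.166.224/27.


Host bits = 32 - 27 = 5
Total addresses = 2^5 = 32
Usable = total - 2 (network and broadcast)
Usable hosts: 30


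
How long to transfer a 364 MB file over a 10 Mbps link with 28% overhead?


Effective throughput = 10 * (1 - 28/100) = 7.2 Mbps
File size in Mb = 364 * 8 = 2912 Mb
Time = 2912 / 7.2
Time = 404.4444 seconds


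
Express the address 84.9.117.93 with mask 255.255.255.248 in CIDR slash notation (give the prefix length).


Binary: 11111111.11111111.11111111.11111000
Count leading 1s
Prefix: /29


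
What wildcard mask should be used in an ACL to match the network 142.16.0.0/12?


Subnet mask: 255.240.0.0
Wildcard = 255.255.255.255 - subnet mask
255 - 255 = 0
255 - 240 = 15
255 - 0 = 255
255 - 0 = 255
Wildcard: 0.15.255.255


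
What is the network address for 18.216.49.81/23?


IP:   00010010.11011000.00110001.01010001
Mask: 11111111.11111111.11111110.00000000
AND operation:
Net:  00010010.11011000.00110000.00000000
Network: 18.216.48.0/23


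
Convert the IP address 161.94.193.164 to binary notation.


161 = 10100001
94 = 01011110
193 = 11000001
164 = 10100100
Binary: 10100001.01011110.11000001.10100100


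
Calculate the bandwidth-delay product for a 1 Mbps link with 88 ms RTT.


BDP = bandwidth * RTT
= 1 Mbps * 88 ms
= 1 * 1e6 * 88 / 1000 bits
= 88000 bits
= 11000 bytes
= 10.7422 KB
BDP = 88000 bits (11000 bytes)


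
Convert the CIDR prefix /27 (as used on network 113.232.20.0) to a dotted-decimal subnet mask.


/27 means 27 network bits, 5 host bits
Binary: 11111111111111111111111111100000
Mask: 255.255.255.224


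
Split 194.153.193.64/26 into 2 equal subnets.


New prefix = 26 + 1 = 27
Each subnet has 32 addresses
  194.153.193.64/27
  194.153.193.96/27
Subnets: 194.153.193.64/27, 194.153.193.96/27


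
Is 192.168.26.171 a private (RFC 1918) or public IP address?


RFC 1918 private ranges:
  10.0.0.0/8 (10.0.0.0 - 10.255.255.255)
  172.16.0.0/12 (172.16.0.0 - 172.31.255.255)
  192.168.0.0/16 (192.168.0.0 - 192.168.255.255)
Private (in 192.168.0.0/16)


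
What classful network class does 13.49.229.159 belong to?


First octet: 13
Binary: 00001101
0xxxxxxx -> Class A (1-126)
Class A, default mask 255.0.0.0 (/8)


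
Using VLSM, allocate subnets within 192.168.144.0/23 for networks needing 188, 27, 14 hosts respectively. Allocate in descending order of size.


188 hosts -> /24 (254 usable): 192.168.144.0/24
27 hosts -> /27 (30 usable): 192.168.145.0/27
14 hosts -> /28 (14 usable): 192.168.145.32/28
Allocation: 192.168.144.0/24 (188 hosts, 254 usable); 192.168.145.0/27 (27 hosts, 30 usable); 192.168.145.32/28 (14 hosts, 14 usable)


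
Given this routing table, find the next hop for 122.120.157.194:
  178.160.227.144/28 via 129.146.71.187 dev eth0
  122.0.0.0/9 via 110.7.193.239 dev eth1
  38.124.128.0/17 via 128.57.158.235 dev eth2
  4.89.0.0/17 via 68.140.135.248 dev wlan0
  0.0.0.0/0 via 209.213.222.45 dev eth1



Longest prefix match for 122.120.157.194:
  /28 178.160.227.144: no
  /9 122.0.0.0: MATCH
  /17 38.124.128.0: no
  /17 4.89.0.0: no
  /0 0.0.0.0: MATCH
Selected: next-hop 110.7.193.239 via eth1 (matched /9)


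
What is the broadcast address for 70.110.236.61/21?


Network: 70.110.232.0/21
Host bits = 11
Set all host bits to 1:
Broadcast: 70.110.239.255


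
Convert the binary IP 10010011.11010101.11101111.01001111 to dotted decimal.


10010011 = 147
11010101 = 213
11101111 = 239
01001111 = 79
IP: 147.213.239.79


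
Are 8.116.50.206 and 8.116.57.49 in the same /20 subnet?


Mask: 255.255.240.0
8.116.50.206 AND mask = 8.116.48.0
8.116.57.49 AND mask = 8.116.48.0
Yes, same subnet (8.116.48.0)


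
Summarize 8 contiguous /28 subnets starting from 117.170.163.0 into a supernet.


Original prefix: /28
Number of subnets: 8 = 2^3
New prefix = 28 - 3 = 25
Supernet: 117.170.163.0/25


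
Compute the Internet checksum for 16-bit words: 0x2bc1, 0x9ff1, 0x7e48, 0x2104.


Sum all words (with carry folding):
+ 0x2bc1 = 0x2bc1
+ 0x9ff1 = 0xcbb2
+ 0x7e48 = 0x49fb
+ 0x2104 = 0x6aff
One's complement: ~0x6aff
Checksum = 0x9500


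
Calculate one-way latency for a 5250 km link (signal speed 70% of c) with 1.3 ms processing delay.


Speed = 0.7 * 3e5 km/s = 210000 km/s
Propagation delay = 5250 / 210000 = 0.025 s = 25 ms
Processing delay = 1.3 ms
Total one-way latency = 26.3 ms


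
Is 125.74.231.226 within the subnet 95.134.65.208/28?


Subnet network: 95.134.65.208
Test IP AND mask: 125.74.231.224
No, 125.74.231.226 is not in 95.134.65.208/28


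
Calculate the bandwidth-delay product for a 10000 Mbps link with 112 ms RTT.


BDP = bandwidth * RTT
= 10000 Mbps * 112 ms
= 10000 * 1e6 * 112 / 1000 bits
= 1120000000 bits
= 140000000 bytes
= 136718.75 KB
BDP = 1120000000 bits (140000000 bytes)


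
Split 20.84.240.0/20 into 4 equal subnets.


New prefix = 20 + 2 = 22
Each subnet has 1024 addresses
  20.84.240.0/22
  20.84.244.0/22
  20.84.248.0/22
  20.84.252.0/22
Subnets: 20.84.240.0/22, 20.84.244.0/22, 20.84.248.0/22, 20.84.252.0/22


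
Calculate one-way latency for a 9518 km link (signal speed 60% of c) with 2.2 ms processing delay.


Speed = 0.6 * 3e5 km/s = 180000 km/s
Propagation delay = 9518 / 180000 = 0.0529 s = 52.8778 ms
Processing delay = 2.2 ms
Total one-way latency = 55.0778 ms


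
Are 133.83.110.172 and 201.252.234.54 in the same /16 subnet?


Mask: 255.255.0.0
133.83.110.172 AND mask = 133.83.0.0
201.252.234.54 AND mask = 201.252.0.0
No, different subnets (133.83.0.0 vs 201.252.0.0)


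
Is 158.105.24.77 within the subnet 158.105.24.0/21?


Subnet network: 158.105.24.0
Test IP AND mask: 158.105.24.0
Yes, 158.105.24.77 is in 158.105.24.0/21


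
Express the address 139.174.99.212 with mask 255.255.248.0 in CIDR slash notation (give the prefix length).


Binary: 11111111.11111111.11111000.00000000
Count leading 1s
Prefix: /21


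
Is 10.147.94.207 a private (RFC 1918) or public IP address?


RFC 1918 private ranges:
  10.0.0.0/8 (10.0.0.0 - 10.255.255.255)
  172.16.0.0/12 (172.16.0.0 - 172.31.255.255)
  192.168.0.0/16 (192.168.0.0 - 192.168.255.255)
Private (in 10.0.0.0/8)


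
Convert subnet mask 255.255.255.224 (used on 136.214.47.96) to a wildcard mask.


Subnet mask: 255.255.255.224
Wildcard = 255.255.255.255 - subnet mask
255 - 255 = 0
255 - 255 = 0
255 - 255 = 0
255 - 224 = 31
Wildcard: 0.0.0.31


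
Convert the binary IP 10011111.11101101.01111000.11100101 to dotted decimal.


10011111 = 159
11101101 = 237
01111000 = 120
11100101 = 229
IP: 159.237.120.229


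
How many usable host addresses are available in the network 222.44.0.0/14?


Host bits = 32 - 14 = 18
Total addresses = 2^18 = 262144
Usable = total - 2 (network and broadcast)
Usable hosts: 262142


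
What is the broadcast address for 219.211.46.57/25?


Network: 219.211.46.0/25
Host bits = 7
Set all host bits to 1:
Broadcast: 219.211.46.127


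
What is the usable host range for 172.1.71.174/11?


Network: 172.0.0.0
Broadcast: 172.31.255.255
First usable = network + 1
Last usable = broadcast - 1
Range: 172.0.0.1 to 172.31.255.254


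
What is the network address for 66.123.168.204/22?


IP:   01000010.01111011.10101000.11001100
Mask: 11111111.11111111.11111100.00000000
AND operation:
Net:  01000010.01111011.10101000.00000000
Network: 66.123.168.0/22


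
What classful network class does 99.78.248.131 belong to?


First octet: 99
Binary: 01100011
0xxxxxxx -> Class A (1-126)
Class A, default mask 255.0.0.0 (/8)


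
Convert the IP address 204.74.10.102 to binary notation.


204 = 11001100
74 = 01001010
10 = 00001010
102 = 01100110
Binary: 11001100.01001010.00001010.01100110


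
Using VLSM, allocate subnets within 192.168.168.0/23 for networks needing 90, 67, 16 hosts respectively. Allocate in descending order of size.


90 hosts -> /25 (126 usable): 192.168.168.0/25
67 hosts -> /25 (126 usable): 192.168.168.128/25
16 hosts -> /27 (30 usable): 192.168.169.0/27
Allocation: 192.168.168.0/25 (90 hosts, 126 usable); 192.168.168.128/25 (67 hosts, 126 usable); 192.168.169.0/27 (16 hosts, 30 usable)


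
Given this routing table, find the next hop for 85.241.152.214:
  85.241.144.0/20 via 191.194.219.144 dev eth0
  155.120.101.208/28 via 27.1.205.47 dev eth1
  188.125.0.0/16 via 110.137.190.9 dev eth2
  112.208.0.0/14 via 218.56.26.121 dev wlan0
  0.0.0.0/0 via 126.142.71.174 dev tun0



Longest prefix match for 85.241.152.214:
  /20 85.241.144.0: MATCH
  /28 155.120.101.208: no
  /16 188.125.0.0: no
  /14 112.208.0.0: no
  /0 0.0.0.0: MATCH
Selected: next-hop 191.194.219.144 via eth0 (matched /20)


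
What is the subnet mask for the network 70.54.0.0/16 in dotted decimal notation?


/16 means 16 network bits, 16 host bits
Binary: 11111111111111110000000000000000
Mask: 255.255.0.0


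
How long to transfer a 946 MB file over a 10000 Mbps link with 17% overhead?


Effective throughput = 10000 * (1 - 17/100) = 8300 Mbps
File size in Mb = 946 * 8 = 7568 Mb
Time = 7568 / 8300
Time = 0.9118 seconds


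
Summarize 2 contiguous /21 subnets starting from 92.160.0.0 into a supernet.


Original prefix: /21
Number of subnets: 2 = 2^1
New prefix = 21 - 1 = 20
Supernet: 92.160.0.0/20


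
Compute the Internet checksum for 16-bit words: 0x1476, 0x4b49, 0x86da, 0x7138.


Sum all words (with carry folding):
+ 0x1476 = 0x1476
+ 0x4b49 = 0x5fbf
+ 0x86da = 0xe699
+ 0x7138 = 0x57d2
One's complement: ~0x57d2
Checksum = 0xa82d


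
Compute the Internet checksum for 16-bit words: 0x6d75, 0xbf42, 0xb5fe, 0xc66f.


Sum all words (with carry folding):
+ 0x6d75 = 0x6d75
+ 0xbf42 = 0x2cb8
+ 0xb5fe = 0xe2b6
+ 0xc66f = 0xa926
One's complement: ~0xa926
Checksum = 0x56d9


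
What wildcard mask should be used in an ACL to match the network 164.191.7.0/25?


Subnet mask: 255.255.255.128
Wildcard = 255.255.255.255 - subnet mask
255 - 255 = 0
255 - 255 = 0
255 - 255 = 0
255 - 128 = 127
Wildcard: 0.0.0.127


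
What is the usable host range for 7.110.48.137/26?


Network: 7.110.48.128
Broadcast: 7.110.48.191
First usable = network + 1
Last usable = broadcast - 1
Range: 7.110.48.129 to 7.110.48.190


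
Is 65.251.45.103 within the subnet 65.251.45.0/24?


Subnet network: 65.251.45.0
Test IP AND mask: 65.251.45.0
Yes, 65.251.45.103 is in 65.251.45.0/24


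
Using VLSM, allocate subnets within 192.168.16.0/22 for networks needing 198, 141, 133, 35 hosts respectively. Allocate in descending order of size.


198 hosts -> /24 (254 usable): 192.168.16.0/24
141 hosts -> /24 (254 usable): 192.168.17.0/24
133 hosts -> /24 (254 usable): 192.168.18.0/24
35 hosts -> /26 (62 usable): 192.168.19.0/26
Allocation: 192.168.16.0/24 (198 hosts, 254 usable); 192.168.17.0/24 (141 hosts, 254 usable); 192.168.18.0/24 (133 hosts, 254 usable); 192.168.19.0/26 (35 hosts, 62 usable)


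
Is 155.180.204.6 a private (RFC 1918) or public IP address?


RFC 1918 private ranges:
  10.0.0.0/8 (10.0.0.0 - 10.255.255.255)
  172.16.0.0/12 (172.16.0.0 - 172.31.255.255)
  192.168.0.0/16 (192.168.0.0 - 192.168.255.255)
Public (not in any RFC 1918 range)


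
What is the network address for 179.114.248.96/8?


IP:   10110011.01110010.11111000.01100000
Mask: 11111111.00000000.00000000.00000000
AND operation:
Net:  10110011.00000000.00000000.00000000
Network: 179.0.0.0/8


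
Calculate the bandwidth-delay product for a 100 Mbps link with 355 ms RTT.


BDP = bandwidth * RTT
= 100 Mbps * 355 ms
= 100 * 1e6 * 355 / 1000 bits
= 35500000 bits
= 4437500 bytes
= 4333.4961 KB
BDP = 35500000 bits (4437500 bytes)


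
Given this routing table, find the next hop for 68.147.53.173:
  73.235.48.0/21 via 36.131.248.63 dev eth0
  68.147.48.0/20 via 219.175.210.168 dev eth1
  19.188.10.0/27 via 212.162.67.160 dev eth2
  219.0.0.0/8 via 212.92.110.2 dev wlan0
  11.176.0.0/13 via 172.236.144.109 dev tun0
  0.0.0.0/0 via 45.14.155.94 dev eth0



Longest prefix match for 68.147.53.173:
  /21 73.235.48.0: no
  /20 68.147.48.0: MATCH
  /27 19.188.10.0: no
  /8 219.0.0.0: no
  /13 11.176.0.0: no
  /0 0.0.0.0: MATCH
Selected: next-hop 219.175.210.168 via eth1 (matched /20)


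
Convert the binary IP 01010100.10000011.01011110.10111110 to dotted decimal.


01010100 = 84
10000011 = 131
01011110 = 94
10111110 = 190
IP: 84.131.94.190


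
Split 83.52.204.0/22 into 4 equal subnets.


New prefix = 22 + 2 = 24
Each subnet has 256 addresses
  83.52.204.0/24
  83.52.205.0/24
  83.52.206.0/24
  83.52.207.0/24
Subnets: 83.52.204.0/24, 83.52.205.0/24, 83.52.206.0/24, 83.52.207.0/24


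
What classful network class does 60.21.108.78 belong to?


First octet: 60
Binary: 00111100
0xxxxxxx -> Class A (1-126)
Class A, default mask 255.0.0.0 (/8)


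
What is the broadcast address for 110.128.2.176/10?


Network: 110.128.0.0/10
Host bits = 22
Set all host bits to 1:
Broadcast: 110.191.255.255


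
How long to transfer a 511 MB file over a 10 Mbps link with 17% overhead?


Effective throughput = 10 * (1 - 17/100) = 8.3 Mbps
File size in Mb = 511 * 8 = 4088 Mb
Time = 4088 / 8.3
Time = 492.5301 seconds


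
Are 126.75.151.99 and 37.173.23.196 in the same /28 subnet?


Mask: 255.255.255.240
126.75.151.99 AND mask = 126.75.151.96
37.173.23.196 AND mask = 37.173.23.192
No, different subnets (126.75.151.96 vs 37.173.23.192)


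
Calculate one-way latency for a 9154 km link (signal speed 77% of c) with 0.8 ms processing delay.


Speed = 0.77 * 3e5 km/s = 231000 km/s
Propagation delay = 9154 / 231000 = 0.0396 s = 39.6277 ms
Processing delay = 0.8 ms
Total one-way latency = 40.4277 ms


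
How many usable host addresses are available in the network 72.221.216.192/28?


Host bits = 32 - 28 = 4
Total addresses = 2^4 = 16
Usable = total - 2 (network and broadcast)
Usable hosts: 14


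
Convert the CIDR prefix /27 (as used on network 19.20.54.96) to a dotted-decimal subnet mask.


/27 means 27 network bits, 5 host bits
Binary: 11111111111111111111111111100000
Mask: 255.255.255.224


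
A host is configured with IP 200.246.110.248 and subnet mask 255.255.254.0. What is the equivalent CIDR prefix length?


Binary: 11111111.11111111.11111110.00000000
Count leading 1s
Prefix: /23


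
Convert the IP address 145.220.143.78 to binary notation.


145 = 10010001
220 = 11011100
143 = 10001111
78 = 01001110
Binary: 10010001.11011100.10001111.01001110


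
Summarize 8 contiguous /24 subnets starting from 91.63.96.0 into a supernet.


Original prefix: /24
Number of subnets: 8 = 2^3
New prefix = 24 - 3 = 21
Supernet: 91.63.96.0/21


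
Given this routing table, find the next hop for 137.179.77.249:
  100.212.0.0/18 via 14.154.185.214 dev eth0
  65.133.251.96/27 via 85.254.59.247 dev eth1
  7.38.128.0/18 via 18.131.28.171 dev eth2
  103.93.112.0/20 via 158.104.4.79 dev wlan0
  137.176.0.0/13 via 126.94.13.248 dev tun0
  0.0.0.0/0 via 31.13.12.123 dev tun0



Longest prefix match for 137.179.77.249:
  /18 100.212.0.0: no
  /27 65.133.251.96: no
  /18 7.38.128.0: no
  /20 103.93.112.0: no
  /13 137.176.0.0: MATCH
  /0 0.0.0.0: MATCH
Selected: next-hop 126.94.13.248 via tun0 (matched /13)
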